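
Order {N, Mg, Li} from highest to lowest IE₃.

Li > Mg > N

IE_3 is the cost of taking one more electron from the +2 cation: N²⁺ still has 3 valence electrons; Mg²⁺ is the bare [Ne] core; Li²⁺ is already 1 electron into the core.
Pulling an electron out of a noble-gas core costs far more than removing a remaining valence electron, so Mg and Li sit at the high end of IE_3.
The numbers (kJ/mol): N 4578, Mg 7733, Li 11815.
So the third ionization energies run N < Mg < Li.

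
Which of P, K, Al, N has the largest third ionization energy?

After 2 electrons have been removed, what remains? P²⁺ still has 3 valence electrons; K²⁺ is already 1 electron into the core; Al²⁺ still has 1 valence electron; N²⁺ still has 3 valence electrons.
Usually core removal costs more than valence removal, but here the competition is close: a tightly held n=2 valence electron can cost more to remove than an n=3 core electron, so the actual values have to decide it.
Valence configurations: P²⁺ [Ne]3s²3p¹, Al²⁺ [Ne]3s¹, N²⁺ [He]2s²2p¹.
Approximate IE_3 values (kJ/mol): P 2914, K 4420, Al 2745, N 4578.
Hence IE_3: Al < P < K < N.

N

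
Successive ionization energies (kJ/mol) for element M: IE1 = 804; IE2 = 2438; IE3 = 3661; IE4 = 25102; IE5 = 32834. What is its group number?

Look for the largest jump between consecutive ionization energies: IE4/IE3 ≈ 6.9, far larger than any earlier ratio.
That jump marks the point where a core electron is being removed. So the atom has 3 valence electrons.
A main-group element with 3 valence electrons is in group 13.

Group 13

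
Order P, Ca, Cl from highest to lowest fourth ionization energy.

Ca, Cl, P

After 3 electrons have been removed, what remains? P³⁺ still has 2 valence electrons; Ca³⁺ is already 1 electron into the core; Cl³⁺ still has 4 valence electrons.
Breaking into a closed-shell core is much more expensive than removing a leftover valence electron — Ca has the largest IE_4 here.
Valence configurations: P³⁺ [Ne]3s², Cl³⁺ [Ne]3s²3p².
The numbers (kJ/mol): P 4964, Ca 6491, Cl 5159.
Hence IE_4: P < Cl < Ca.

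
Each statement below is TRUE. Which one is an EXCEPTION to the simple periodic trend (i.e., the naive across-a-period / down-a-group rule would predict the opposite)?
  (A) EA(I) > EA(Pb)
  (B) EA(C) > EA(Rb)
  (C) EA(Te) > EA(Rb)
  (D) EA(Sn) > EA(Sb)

(D)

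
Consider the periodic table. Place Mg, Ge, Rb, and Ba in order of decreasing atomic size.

Rb > Ba > Mg > Ge

Mg is in period 3, group 2; Ge is in period 4, group 14; Rb is in period 5, group 1; Ba is in period 6, group 2.
Across a period the added protons contract the valence shell; down a group each new principal shell makes the atom larger.
These span different periods and groups, so the two trends combine.
Mg > Ge: period and group pull opposite ways; the across-period shift dominates (139 vs 121 pm).
Ba > Mg: Ba sits below Mg in group 2, so the down-group effect alone puts Ba larger.
Rb > Ba: period and group pull opposite ways; the across-period shift dominates (210 vs 196 pm).
Approximate values (pm): Mg 139, Ge 121, Rb 210, Ba 196.
So from largest to smallest: Rb > Ba > Mg > Ge.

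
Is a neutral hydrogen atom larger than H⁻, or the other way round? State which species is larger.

H⁻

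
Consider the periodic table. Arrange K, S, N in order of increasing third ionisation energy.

S < K < N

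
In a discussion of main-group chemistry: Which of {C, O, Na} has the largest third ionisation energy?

Na

IE_3 is the cost of taking one more electron from the +2 cation: C²⁺ still has 2 valence electrons; O²⁺ still has 4 valence electrons; Na²⁺ is already 1 electron into the core.
Pulling an electron out of a noble-gas core costs far more than removing a remaining valence electron, so Na sits at the high end of IE_3.
Valence configurations: C²⁺ [He]2s², O²⁺ [He]2s²2p².
Tabulated IE_3 (kJ/mol): C 4620, O 5300, Na 6910.
So the third ionization energies run C < O < Na.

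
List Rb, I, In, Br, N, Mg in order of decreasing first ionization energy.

N is in period 2, group 15; Mg is in period 3, group 2; Br is in period 4, group 17; Rb is in period 5, group 1; In is in period 5, group 13; I is in period 5, group 17.
Across a period the outer electron is held more tightly (higher IE₁); down a group it sits in a higher shell, more shielded, and comes off more easily.
Here both period and group differ, so the two effects have to be weighed against each other.
In > Rb: In lies to the right of Rb in period 5, so the across-period effect alone puts In higher.
Mg > In: the two effects oppose for this pair; the down-group effect wins (738 vs 558 kJ/mol).
I > Mg: period and group pull opposite ways; the across-period shift dominates (1008 vs 738 kJ/mol).
Br > I: they share group 17; the group trend gives Br the larger value.
N > Br: period and group pull opposite ways; the down-group shift dominates (1402 vs 1140 kJ/mol).
For reference (kJ/mol): N 1402, Mg 738, Br 1140, Rb 403, In 558, I 1008.
So from highest to lowest: N > Br > I > Mg > In > Rb.

N, Br, I, Mg, In, Rb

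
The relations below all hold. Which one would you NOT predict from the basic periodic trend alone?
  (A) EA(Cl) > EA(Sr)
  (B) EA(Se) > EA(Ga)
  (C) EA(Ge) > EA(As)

(C)

The general trend: electron affinity increases across a period and decreases down a group.
(A) Cl (period 3, group 17) vs Sr (period 5, group 2): the stated order agrees with the simple trend.
(B) Se (period 4, group 16) vs Ga (period 4, group 13): the stated order agrees with the simple trend.
(C) Ge (period 4, group 14) vs As (period 4, group 15): the stated order contradicts the simple trend.
The exception is (C): adding an electron to As's half-filled 4p³ is unfavourable, so Ge (4p²) has the more exothermic EA.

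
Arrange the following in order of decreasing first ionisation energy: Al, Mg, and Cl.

Mg is in period 3, group 2; Al is in period 3, group 13; Cl is in period 3, group 17.
Across a period the outer electron is held more tightly (higher IE₁); down a group it sits in a higher shell, more shielded, and comes off more easily.
All lie in period 3; the across-period trend (first ionization energy increases left to right) applies, with the exception below.
Note the exception: Mg has a higher first ionization energy than Al, contrary to the simple trend — Al's single 3p electron is easier to remove than one from Mg's filled 3s².
Tabulated first ionization energy (kJ/mol): Mg 738, Al 578, Cl 1251.
So from highest to lowest: Cl > Mg > Al.

Cl > Mg > Al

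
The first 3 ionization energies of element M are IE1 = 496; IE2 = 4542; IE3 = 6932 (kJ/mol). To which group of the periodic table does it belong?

Group 1

Look for the largest jump between consecutive ionization energies: IE2/IE1 ≈ 9.2, far larger than any earlier ratio.
That jump marks the point where a core electron is being removed. So the atom has 1 valence electron.
A main-group element with 1 valence electron is in group 1.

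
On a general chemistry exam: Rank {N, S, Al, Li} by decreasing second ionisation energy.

After 1 electron has been removed, what remains? N⁺ still has 4 valence electrons; S⁺ still has 5 valence electrons; Al⁺ still has 2 valence electrons; Li⁺ is the bare [He] core.
Pulling an electron out of a noble-gas core costs far more than removing a remaining valence electron, so Li sits at the high end of IE_2.
Valence configurations: N⁺ [He]2s²2p², S⁺ [Ne]3s²3p³, Al⁺ [Ne]3s².
The numbers (kJ/mol): N 2856, S 2252, Al 1817, Li 7298.
Overall IE_2 order: Al < S < N < Li.

Li > N > S > Al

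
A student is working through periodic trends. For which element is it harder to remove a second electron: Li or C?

After 1 electron has been removed, what remains? Li⁺ is the bare [He] core; C⁺ still has 3 valence electrons.
Pulling an electron out of a noble-gas core costs far more than removing a remaining valence electron, so Li sits at the high end of IE_2.
Approximate IE_2 values (kJ/mol): Li 7298, C 2353.
Hence IE_2: C < Li.

Li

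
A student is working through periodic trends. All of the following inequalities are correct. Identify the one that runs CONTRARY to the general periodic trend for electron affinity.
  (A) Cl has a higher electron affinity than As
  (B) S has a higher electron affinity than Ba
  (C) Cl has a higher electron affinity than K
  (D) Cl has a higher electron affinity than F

(D)

The general trend: electron affinity increases across a period and decreases down a group.
(A) Cl (period 3, group 17) vs As (period 4, group 15): the stated order agrees with the simple trend.
(B) S (period 3, group 16) vs Ba (period 6, group 2): the stated order agrees with the simple trend.
(C) Cl (period 3, group 17) vs K (period 4, group 1): the stated order agrees with the simple trend.
(D) Cl (period 3, group 17) vs F (period 2, group 17): the stated order contradicts the simple trend.
The exception is (D): F's small 2p subshell makes the incoming electron feel strong e⁻–e⁻ repulsion, so Cl actually releases more energy on gaining an electron.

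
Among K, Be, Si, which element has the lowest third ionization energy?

IE_3 is the cost of taking one more electron from the +2 cation: K²⁺ is already 1 electron into the core; Be²⁺ is the bare [He] core; Si²⁺ still has 2 valence electrons.
Core electrons are held far more tightly than valence electrons, so K and Be top the IE_3 order.
Approximate IE_3 values (kJ/mol): K 4420, Be 14849, Si 3232.
Hence IE_3: Si < K < Be.

Si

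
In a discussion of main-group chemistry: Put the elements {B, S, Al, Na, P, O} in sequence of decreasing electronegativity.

B is in period 2, group 13; O is in period 2, group 16; Na is in period 3, group 1; Al is in period 3, group 13; P is in period 3, group 15; S is in period 3, group 16.
EN rises left→right (higher Z_eff, smaller atoms) and falls top→bottom (larger, more shielded atoms).
These span different periods and groups, so the two trends combine.
Al > Na: Al lies to the right of Na in period 3, so the across-period effect alone puts Al higher.
B > Al: B sits above Al in group 13, so the down-group effect alone puts B higher.
P > B: the two effects oppose for this pair; the across-period effect wins (2.19 vs 2.04).
S > P: S lies to the right of P in period 3, so the across-period effect alone puts S higher.
O > S: they share group 16; the group trend gives O the larger value.
For reference (Pauling): B 2.04, O 3.44, Na 0.93, Al 1.61, P 2.19, S 2.58.
So from highest to lowest: O > S > P > B > Al > Na.

O > S > P > B > Al > Na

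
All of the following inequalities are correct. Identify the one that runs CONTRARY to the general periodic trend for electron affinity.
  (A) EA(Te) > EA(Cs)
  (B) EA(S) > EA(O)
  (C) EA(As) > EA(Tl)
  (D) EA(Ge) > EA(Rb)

(B)

The general trend: electron affinity increases across a period and decreases down a group.
(A) Te (period 5, group 16) vs Cs (period 6, group 1): the stated order agrees with the simple trend.
(B) S (period 3, group 16) vs O (period 2, group 16): the stated order contradicts the simple trend.
(C) As (period 4, group 15) vs Tl (period 6, group 13): the stated order agrees with the simple trend.
(D) Ge (period 4, group 14) vs Rb (period 5, group 1): the stated order agrees with the simple trend.
The exception is (B): the compact 2p subshell of O repels the added electron more than S's larger 3p does.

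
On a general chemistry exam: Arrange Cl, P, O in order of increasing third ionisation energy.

The third ionization energy removes an electron from the +2 ion. For each element: Cl²⁺ still has 5 valence electrons; P²⁺ still has 3 valence electrons; O²⁺ still has 4 valence electrons.
All are still removing valence electrons, so compare the +2 ions as you would atoms: IE_3 generally rises across a period (higher Z_eff) and falls down a group (larger shell), subject to the usual subshell exceptions.
Valence configurations: Cl²⁺ [Ne]3s²3p³, P²⁺ [Ne]3s²3p¹, O²⁺ [He]2s²2p².
Tabulated IE_3 (kJ/mol): Cl 3822, P 2914, O 5300.
Overall IE_3 order: P < Cl < O.

P < Cl < O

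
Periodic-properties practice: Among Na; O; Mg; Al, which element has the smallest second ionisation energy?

The second ionization energy removes an electron from the +1 ion. For each element: Na⁺ is the bare [Ne] core; O⁺ still has 5 valence electrons; Mg⁺ still has 1 valence electron; Al⁺ still has 2 valence electrons.
Breaking into a closed-shell core is much more expensive than removing a leftover valence electron — Na has the largest IE_2 here.
Valence configurations: O⁺ [He]2s²2p³, Mg⁺ [Ne]3s¹, Al⁺ [Ne]3s².
The numbers (kJ/mol): Na 4562, O 3388, Mg 1451, Al 1817.
So the second ionization energies run Mg < Al < O < Na.

Mg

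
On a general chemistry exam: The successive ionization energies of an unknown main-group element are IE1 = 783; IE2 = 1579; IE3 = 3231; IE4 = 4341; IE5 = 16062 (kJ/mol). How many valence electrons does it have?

4

Look for the largest jump between consecutive ionization energies: IE5/IE4 ≈ 3.7, far larger than any earlier ratio.
That jump marks the point where a core electron is being removed. So the atom has 4 valence electrons.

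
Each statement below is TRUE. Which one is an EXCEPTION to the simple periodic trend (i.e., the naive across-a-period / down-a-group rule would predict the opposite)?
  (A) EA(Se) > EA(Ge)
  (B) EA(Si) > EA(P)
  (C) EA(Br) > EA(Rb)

The general trend: electron affinity increases across a period and decreases down a group.
(A) Se (period 4, group 16) vs Ge (period 4, group 14): the stated order agrees with the simple trend.
(B) Si (period 3, group 14) vs P (period 3, group 15): the stated order contradicts the simple trend.
(C) Br (period 4, group 17) vs Rb (period 5, group 1): the stated order agrees with the simple trend.
The exception is (B): adding an electron to P's half-filled 3p³ is unfavourable, so Si (3p²) has the more exothermic EA.

(B)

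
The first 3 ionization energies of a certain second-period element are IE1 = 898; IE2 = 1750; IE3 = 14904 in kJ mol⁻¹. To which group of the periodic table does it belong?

Group 2

Look for the largest jump between consecutive ionization energies: IE3/IE2 ≈ 8.5, far larger than any earlier ratio.
That jump marks the point where a core electron is being removed. So the atom has 2 valence electrons.
A main-group element with 2 valence electrons is in group 2.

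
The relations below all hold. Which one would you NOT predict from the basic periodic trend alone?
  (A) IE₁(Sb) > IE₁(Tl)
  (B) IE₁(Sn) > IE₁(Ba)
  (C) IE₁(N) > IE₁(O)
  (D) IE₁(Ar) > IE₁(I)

The general trend: IE₁ increases across a period and decreases down a group.
(A) Sb (period 5, group 15) vs Tl (period 6, group 13): the stated order agrees with the simple trend.
(B) Sn (period 5, group 14) vs Ba (period 6, group 2): the stated order agrees with the simple trend.
(C) N (period 2, group 15) vs O (period 2, group 16): the stated order contradicts the simple trend.
(D) Ar (period 3, group 18) vs I (period 5, group 17): the stated order agrees with the simple trend.
The exception is (C): pairing an electron in O's 2p⁴ costs repulsion energy, so O ionizes more easily than half-filled N (2p³).

(C)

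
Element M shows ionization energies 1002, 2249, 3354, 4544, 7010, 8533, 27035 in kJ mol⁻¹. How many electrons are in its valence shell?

Look for the largest jump between consecutive ionization energies: IE7/IE6 ≈ 3.2, far larger than any earlier ratio.
That jump marks the point where a core electron is being removed. So the atom has 6 valence electrons.

6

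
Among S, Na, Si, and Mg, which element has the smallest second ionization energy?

Mg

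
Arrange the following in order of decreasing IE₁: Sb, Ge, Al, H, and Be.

Removing the outermost electron gets harder across a period and easier down a group.
These sit on a diagonal, where the across-period and down-group effects partly cancel.
Ge > Al: period and group pull opposite ways; the across-period shift dominates (762 vs 578 kJ/mol).
Sb > Ge: period and group pull opposite ways; the across-period shift dominates (831 vs 762 kJ/mol).
Be > Sb: the two effects oppose for this pair; the down-group effect wins (900 vs 831 kJ/mol).
H > Be: the two effects oppose for this pair; the down-group effect wins (1312 vs 900 kJ/mol).
For reference (kJ/mol): H 1312, Be 900, Al 578, Ge 762, Sb 831.
So from highest to lowest: H > Be > Sb > Ge > Al.

H > Be > Sb > Ge > Al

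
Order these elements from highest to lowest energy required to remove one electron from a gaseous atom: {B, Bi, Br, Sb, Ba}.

Br > Sb > B > Bi > Ba

Across a period the outer electron is held more tightly (higher IE₁); down a group it sits in a higher shell, more shielded, and comes off more easily.
These span different periods and groups, so the two trends combine.
Bi > Ba: both are in period 6; the period trend gives Bi the larger value.
B > Bi: the two effects oppose for this pair; the down-group effect wins (801 vs 703 kJ/mol).
Sb > B: period and group pull opposite ways; the across-period shift dominates (831 vs 801 kJ/mol).
Br > Sb: relative to Sb, both the across-period and down-group shifts push Br's first ionization energy up.
Tabulated first ionization energy (kJ/mol): B 801, Br 1140, Sb 831, Ba 503, Bi 703.
So from highest to lowest: Br > Sb > B > Bi > Ba.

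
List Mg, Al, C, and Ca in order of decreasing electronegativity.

C, Al, Mg, Ca

C is in period 2, group 14; Mg is in period 3, group 2; Al is in period 3, group 13; Ca is in period 4, group 2.
Electronegativity increases across a period and decreases down a group, tracking effective nuclear charge and atomic size.
Here both period and group differ, so the two effects have to be weighed against each other.
Mg > Ca: they share group 2; the group trend gives Mg the larger value.
Al > Mg: Al lies to the right of Mg in period 3, so the across-period effect alone puts Al higher.
C > Al: relative to Al, both the across-period and down-group shifts push C's electronegativity up.
Tabulated electronegativity (Pauling): C 2.55, Mg 1.31, Al 1.61, Ca 1.00.
So from highest to lowest: C > Al > Mg > Ca.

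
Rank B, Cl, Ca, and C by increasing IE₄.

Cl < C < Ca < B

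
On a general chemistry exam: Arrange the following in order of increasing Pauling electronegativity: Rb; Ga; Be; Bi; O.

Rb < Be < Ga < Bi < O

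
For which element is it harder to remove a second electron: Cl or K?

K

IE_2 is the cost of taking one more electron from the +1 cation: Cl⁺ still has 6 valence electrons; K⁺ is the bare [Ar] core.
Breaking into a closed-shell core is much more expensive than removing a leftover valence electron — K has the largest IE_2 here.
Approximate IE_2 values (kJ/mol): Cl 2298, K 3052.
So the second ionization energies run Cl < K.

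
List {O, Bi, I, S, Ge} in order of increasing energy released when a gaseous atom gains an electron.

Adding an electron releases more energy for atoms nearer the top right (short of the noble gases).
Here both period and group differ, so the two effects have to be weighed against each other.
Ge > Bi: period and group pull opposite ways; the down-group shift dominates (119 vs 91 kJ/mol).
O > Ge: both effects reinforce here, so O is clearly the higher of the two.
S > O: this pair runs against the simple trend — see the exception note.
I > S: the two effects oppose for this pair; the across-period effect wins (295 vs 200 kJ/mol).
Note the exception: S has a higher electron affinity than O, contrary to the simple trend — the compact 2p subshell of O repels the added electron more than S's larger 3p does.
Approximate values (kJ/mol): O 141, S 200, Ge 119, I 295, Bi 91.
So from lowest to highest: Bi < Ge < O < S < I.

Bi < Ge < O < S < I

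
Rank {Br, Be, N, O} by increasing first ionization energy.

Be < Br < O < N

Be is in period 2, group 2; N is in period 2, group 15; O is in period 2, group 16; Br is in period 4, group 17.
First ionization energy rises across a period (greater Z_eff holds electrons more tightly) and falls down a group (valence electrons are farther from the nucleus).
Neither a single period nor a single group — weigh both effects.
Br > Be: the two effects oppose for this pair; the across-period effect wins (1140 vs 900 kJ/mol).
O > Br: period and group pull opposite ways; the down-group shift dominates (1314 vs 1140 kJ/mol).
N > O: this pair runs against the simple trend — see the exception note.
Note the exception: N has a higher first ionization energy than O, contrary to the simple trend — pairing an electron in O's 2p⁴ costs repulsion energy, so O ionizes more easily than half-filled N (2p³).
Tabulated first ionization energy (kJ/mol): Be 900, N 1402, O 1314, Br 1140.
So from lowest to highest: Be < Br < O < N.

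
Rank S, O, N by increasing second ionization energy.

S < N < O

The second ionization energy removes an electron from the +1 ion. For each element: S⁺ still has 5 valence electrons; O⁺ still has 5 valence electrons; N⁺ still has 4 valence electrons.
All are still removing valence electrons, so compare the +1 ions as you would atoms: IE_2 generally rises across a period (higher Z_eff) and falls down a group (larger shell), subject to the usual subshell exceptions.
Valence configurations: S⁺ [Ne]3s²3p³, O⁺ [He]2s²2p³, N⁺ [He]2s²2p².
Approximate IE_2 values (kJ/mol): S 2252, O 3388, N 2856.
Hence IE_2: S < N < O.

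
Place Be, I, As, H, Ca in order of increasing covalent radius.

Moving right in a period, electrons are added to the same shell under a stronger nuclear pull, so atoms get smaller; moving down, a new shell is opened and atoms get larger.
These span different periods and groups, so the two trends combine.
Be > H: period and group pull opposite ways; the down-group shift dominates (102 vs 32 pm).
As > Be: period and group pull opposite ways; the down-group shift dominates (121 vs 102 pm).
I > As: the two effects oppose for this pair; the down-group effect wins (133 vs 121 pm).
Ca > I: the two effects oppose for this pair; the across-period effect wins (171 vs 133 pm).
For reference (pm): H 32, Be 102, Ca 171, As 121, I 133.
So from smallest to largest: H < Be < As < I < Ca.

H, Be, As, I, Ca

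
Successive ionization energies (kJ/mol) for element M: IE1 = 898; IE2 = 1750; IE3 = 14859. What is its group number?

Look for the largest jump between consecutive ionization energies: IE3/IE2 ≈ 8.5, far larger than any earlier ratio.
That jump marks the point where a core electron is being removed. So the atom has 2 valence electrons.
A main-group element with 2 valence electrons is in group 2.

Group 2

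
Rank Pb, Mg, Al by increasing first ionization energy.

Al, Pb, Mg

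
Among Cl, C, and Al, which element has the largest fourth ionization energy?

Al

After 3 electrons have been removed, what remains? Cl³⁺ still has 4 valence electrons; C³⁺ still has 1 valence electron; Al³⁺ is the bare [Ne] core.
Core electrons are held far more tightly than valence electrons, so Al tops the IE_4 order.
Valence configurations: Cl³⁺ [Ne]3s²3p², C³⁺ [He]2s¹.
The numbers (kJ/mol): Cl 5159, C 6223, Al 11577.
Overall IE_4 order: Cl < C < Al.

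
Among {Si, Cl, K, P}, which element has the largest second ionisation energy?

IE_2 is the cost of taking one more electron from the +1 cation: Si⁺ still has 3 valence electrons; Cl⁺ still has 6 valence electrons; K⁺ is the bare [Ar] core; P⁺ still has 4 valence electrons.
Core electrons are held far more tightly than valence electrons, so K tops the IE_2 order.
Valence configurations: Si⁺ [Ne]3s²3p¹, Cl⁺ [Ne]3s²3p⁴, P⁺ [Ne]3s²3p².
Approximate IE_2 values (kJ/mol): Si 1577, Cl 2298, K 3052, P 1907.
Putting it together, IE_2: Si < P < Cl < K.

K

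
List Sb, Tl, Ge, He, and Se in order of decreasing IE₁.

Across a period the outer electron is held more tightly (higher IE₁); down a group it sits in a higher shell, more shielded, and comes off more easily.
Here both period and group differ, so the two effects have to be weighed against each other.
Ge > Tl: both effects reinforce here, so Ge is clearly the higher of the two.
Sb > Ge: period and group pull opposite ways; the across-period shift dominates (831 vs 762 kJ/mol).
Se > Sb: relative to Sb, both the across-period and down-group shifts push Se's first ionization energy up.
He > Se: both effects reinforce here, so He is clearly the higher of the two.
Approximate values (kJ/mol): He 2372, Ge 762, Se 941, Sb 831, Tl 589.
So from highest to lowest: He > Se > Sb > Ge > Tl.

He, Se, Sb, Ge, Tl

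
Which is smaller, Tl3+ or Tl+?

Both ions have Z = 81 protons, but Tl3+ has lost more electrons, so its remaining electrons feel a larger effective nuclear charge per electron and are pulled in more tightly.
Higher positive charge → smaller ion, so Tl+ > Tl3+.

Tl3+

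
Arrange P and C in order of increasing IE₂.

IE_2 is the cost of taking one more electron from the +1 cation: P⁺ still has 4 valence electrons; C⁺ still has 3 valence electrons.
All are still removing valence electrons, so compare the +1 ions as you would atoms: IE_2 generally rises across a period (higher Z_eff) and falls down a group (larger shell), subject to the usual subshell exceptions.
Valence configurations: P⁺ [Ne]3s²3p², C⁺ [He]2s²2p¹.
Tabulated IE_2 (kJ/mol): P 1907, C 2353.
Overall IE_2 order: P < C.

P < C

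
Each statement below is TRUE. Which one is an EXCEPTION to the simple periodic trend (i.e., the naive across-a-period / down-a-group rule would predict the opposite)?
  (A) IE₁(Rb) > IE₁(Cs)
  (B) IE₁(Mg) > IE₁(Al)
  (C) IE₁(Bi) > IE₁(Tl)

(B)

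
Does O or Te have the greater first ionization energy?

O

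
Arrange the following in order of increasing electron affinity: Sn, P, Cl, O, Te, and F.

P < Sn < O < Te < F < Cl

O is in period 2, group 16; F is in period 2, group 17; P is in period 3, group 15; Cl is in period 3, group 17; Sn is in period 5, group 14; Te is in period 5, group 16.
Electron affinity generally becomes more exothermic across a period toward the halogens and less exothermic down a group.
Here both period and group differ, so the two effects have to be weighed against each other.
Sn > P: this pair runs against the simple trend — see the exception note.
O > Sn: relative to Sn, both the across-period and down-group shifts push O's electron affinity up.
Te > O: this pair runs against the simple trend — see the exception note.
F > Te: relative to Te, both the across-period and down-group shifts push F's electron affinity up.
Cl > F: this pair runs against the simple trend — see the exception note.
Note the exception: Sn has a higher electron affinity than P, contrary to the simple trend — adding an electron to P's half-filled np³ subshell costs electron-pairing energy.
Note the exception: Te has a higher electron affinity than O, contrary to the simple trend — O's compact 2p subshell gives strong electron–electron repulsion on the added electron.
Note the exception: Cl has a higher electron affinity than F, contrary to the simple trend — F's small 2p subshell makes the incoming electron feel strong e⁻–e⁻ repulsion, so Cl actually releases more energy on gaining an electron.
For reference (kJ/mol): O 141, F 328, P 72, Cl 349, Sn 107, Te 190.
So from lowest to highest: P < Sn < O < Te < F < Cl.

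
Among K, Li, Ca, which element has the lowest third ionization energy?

The third ionization energy removes an electron from the +2 ion. For each element: K²⁺ is already 1 electron into the core; Li²⁺ is already 1 electron into the core; Ca²⁺ is the bare [Ar] core.
All of these are removing an electron from a noble-gas core or deeper; the smaller core (lower principal quantum number) is held far more tightly, and within a period the higher nuclear charge binds the same core more tightly.
Tabulated IE_3 (kJ/mol): K 4420, Li 11815, Ca 4912.
Putting it together, IE_3: K < Ca < Li.

K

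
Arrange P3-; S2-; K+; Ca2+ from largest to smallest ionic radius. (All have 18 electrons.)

All of these have 18 electrons, so size is governed by nuclear charge alone: the more protons, the stronger the pull on the same electron cloud, and the smaller the ion.
Nuclear charges: Ca2+ (Z=20), K+ (Z=19), S2- (Z=16), P3- (Z=15).
Largest to smallest: P3- > S2- > K+ > Ca2+.

P3-, S2-, K+, Ca2+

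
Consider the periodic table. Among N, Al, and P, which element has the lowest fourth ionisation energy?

The fourth ionization energy removes an electron from the +3 ion. For each element: N³⁺ still has 2 valence electrons; Al³⁺ is the bare [Ne] core; P³⁺ still has 2 valence electrons.
Breaking into a closed-shell core is much more expensive than removing a leftover valence electron — Al has the largest IE_4 here.
Valence configurations: N³⁺ [He]2s², P³⁺ [Ne]3s².
Approximate IE_4 values (kJ/mol): N 7475, Al 11577, P 4964.
Hence IE_4: P < N < Al.

P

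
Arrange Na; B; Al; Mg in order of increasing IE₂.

Mg, Al, B, Na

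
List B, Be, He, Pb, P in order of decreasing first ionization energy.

He > P > Be > B > Pb

He is in period 1, group 18; Be is in period 2, group 2; B is in period 2, group 13; P is in period 3, group 15; Pb is in period 6, group 14.
IE₁ increases left→right with effective nuclear charge and decreases top→bottom as the valence shell moves farther out.
These span different periods and groups, so the two trends combine.
B > Pb: period and group pull opposite ways; the down-group shift dominates (801 vs 716 kJ/mol).
Be > B: this pair runs against the simple trend — see the exception note.
P > Be: the two effects oppose for this pair; the across-period effect wins (1012 vs 900 kJ/mol).
He > P: relative to P, both the across-period and down-group shifts push He's first ionization energy up.
Note the exception: Be has a higher first ionization energy than B, contrary to the simple trend — removing B's lone 2p electron is easier than breaking Be's filled 2s².
For reference (kJ/mol): He 2372, Be 900, B 801, P 1012, Pb 716.
So from highest to lowest: He > P > Be > B > Pb.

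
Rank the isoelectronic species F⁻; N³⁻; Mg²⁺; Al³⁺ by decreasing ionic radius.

All of these have 10 electrons, so size is governed by nuclear charge alone: the more protons, the stronger the pull on the same electron cloud, and the smaller the ion.
Nuclear charges: Al³⁺ (Z=13), Mg²⁺ (Z=12), F⁻ (Z=9), N³⁻ (Z=7).
Largest to smallest: N³⁻ > F⁻ > Mg²⁺ > Al³⁺.

N³⁻ > F⁻ > Mg²⁺ > Al³⁺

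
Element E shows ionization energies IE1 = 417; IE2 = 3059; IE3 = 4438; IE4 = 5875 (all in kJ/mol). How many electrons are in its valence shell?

1

Look for the largest jump between consecutive ionization energies: IE2/IE1 ≈ 7.3, far larger than any earlier ratio.
That jump marks the point where a core electron is being removed. So the atom has 1 valence electron.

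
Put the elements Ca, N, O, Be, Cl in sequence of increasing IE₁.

Be is in period 2, group 2; N is in period 2, group 15; O is in period 2, group 16; Cl is in period 3, group 17; Ca is in period 4, group 2.
First ionization energy rises across a period (greater Z_eff holds electrons more tightly) and falls down a group (valence electrons are farther from the nucleus).
Here both period and group differ, so the two effects have to be weighed against each other.
Be > Ca: Be sits above Ca in group 2, so the down-group effect alone puts Be higher.
Cl > Be: period and group pull opposite ways; the across-period shift dominates (1251 vs 900 kJ/mol).
O > Cl: period and group pull opposite ways; the down-group shift dominates (1314 vs 1251 kJ/mol).
N > O: this pair runs against the simple trend — see the exception note.
Note the exception: N has a higher first ionization energy than O, contrary to the simple trend — pairing an electron in O's 2p⁴ costs repulsion energy, so O ionizes more easily than half-filled N (2p³).
Approximate values (kJ/mol): Be 900, N 1402, O 1314, Cl 1251, Ca 590.
So from lowest to highest: Ca < Be < Cl < O < N.

Ca, Be, Cl, O, N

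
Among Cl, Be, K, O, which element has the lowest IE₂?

Be

IE_2 is the cost of taking one more electron from the +1 cation: Cl⁺ still has 6 valence electrons; Be⁺ still has 1 valence electron; K⁺ is the bare [Ar] core; O⁺ still has 5 valence electrons.
Usually core removal costs more than valence removal, but here the competition is close: a tightly held n=2 valence electron can cost more to remove than an n=3 core electron, so the actual values have to decide it.
Valence configurations: Cl⁺ [Ne]3s²3p⁴, Be⁺ [He]2s¹, O⁺ [He]2s²2p³.
Approximate IE_2 values (kJ/mol): Cl 2298, Be 1757, K 3052, O 3388.
Putting it together, IE_2: Be < Cl < K < O.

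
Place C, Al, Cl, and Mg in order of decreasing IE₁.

Cl, C, Mg, Al

C is in period 2, group 14; Mg is in period 3, group 2; Al is in period 3, group 13; Cl is in period 3, group 17.
First ionization energy rises across a period (greater Z_eff holds electrons more tightly) and falls down a group (valence electrons are farther from the nucleus).
These span different periods and groups, so the two trends combine.
Mg > Al: this pair runs against the simple trend — see the exception note.
C > Mg: relative to Mg, both the across-period and down-group shifts push C's first ionization energy up.
Cl > C: the two effects oppose for this pair; the across-period effect wins (1251 vs 1086 kJ/mol).
Note the exception: Mg has a higher first ionization energy than Al, contrary to the simple trend — Al's single 3p electron is easier to remove than one from Mg's filled 3s².
Tabulated first ionization energy (kJ/mol): C 1086, Mg 738, Al 578, Cl 1251.
So from highest to lowest: Cl > C > Mg > Al.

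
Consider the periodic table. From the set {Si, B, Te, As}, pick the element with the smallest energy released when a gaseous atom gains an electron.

B

B is in period 2, group 13; Si is in period 3, group 14; As is in period 4, group 15; Te is in period 5, group 16.
Electron affinity generally becomes more exothermic across a period toward the halogens and less exothermic down a group.
These sit on a diagonal, where the across-period and down-group effects partly cancel.
As > B: the two effects oppose for this pair; the across-period effect wins (78 vs 27 kJ/mol).
Si > As: the two effects oppose for this pair; the down-group effect wins (134 vs 78 kJ/mol).
Te > Si: period and group pull opposite ways; the across-period shift dominates (190 vs 134 kJ/mol).
For reference (kJ/mol): B 27, Si 134, As 78, Te 190.
The smallest energy released when a gaseous atom gains an electron among these belongs to B.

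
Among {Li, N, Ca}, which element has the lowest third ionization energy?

N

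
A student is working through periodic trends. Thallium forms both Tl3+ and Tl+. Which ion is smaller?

Tl3+

Both ions have Z = 81 protons, but Tl3+ has lost more electrons, so its remaining electrons feel a larger effective nuclear charge per electron and are pulled in more tightly.
Higher positive charge → smaller ion, so Tl+ > Tl3+.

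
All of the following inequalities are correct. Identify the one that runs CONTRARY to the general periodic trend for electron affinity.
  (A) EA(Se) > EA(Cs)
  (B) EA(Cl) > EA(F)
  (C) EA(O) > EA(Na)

(B)

The general trend: electron affinity increases across a period and decreases down a group.
(A) Se (period 4, group 16) vs Cs (period 6, group 1): the stated order agrees with the simple trend.
(B) Cl (period 3, group 17) vs F (period 2, group 17): the stated order contradicts the simple trend.
(C) O (period 2, group 16) vs Na (period 3, group 1): the stated order agrees with the simple trend.
The exception is (B): F's small 2p subshell makes the incoming electron feel strong e⁻–e⁻ repulsion, so Cl actually releases more energy on gaining an electron.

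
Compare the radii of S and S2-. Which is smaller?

Forming S2- adds 2 electrons to S. More electron–electron repulsion in the same shell, with unchanged nuclear charge, lets the cloud expand.
An anion is larger than its parent atom: S2- > S.

S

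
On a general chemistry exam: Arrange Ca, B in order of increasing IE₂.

Ca < B

The second ionization energy removes an electron from the +1 ion. For each element: Ca⁺ still has 1 valence electron; B⁺ still has 2 valence electrons.
All are still removing valence electrons, so compare the +1 ions as you would atoms: IE_2 generally rises across a period (higher Z_eff) and falls down a group (larger shell), subject to the usual subshell exceptions.
Valence configurations: Ca⁺ [Ar]4s¹, B⁺ [He]2s².
Approximate IE_2 values (kJ/mol): Ca 1145, B 2427.
So the second ionization energies run Ca < B.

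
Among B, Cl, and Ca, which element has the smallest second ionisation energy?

IE_2 is the cost of taking one more electron from the +1 cation: B⁺ still has 2 valence electrons; Cl⁺ still has 6 valence electrons; Ca⁺ still has 1 valence electron.
All are still removing valence electrons, so compare the +1 ions as you would atoms: IE_2 generally rises across a period (higher Z_eff) and falls down a group (larger shell), subject to the usual subshell exceptions.
Valence configurations: B⁺ [He]2s², Cl⁺ [Ne]3s²3p⁴, Ca⁺ [Ar]4s¹.
The numbers (kJ/mol): B 2427, Cl 2298, Ca 1145.
So the second ionization energies run Ca < Cl < B.

Ca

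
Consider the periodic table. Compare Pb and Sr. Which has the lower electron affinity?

Sr

Atoms with high Z_eff and room in the valence shell (especially the halogens) have the most exothermic electron affinities.
These span different periods and groups, so the two trends combine.
Pb > Sr: period and group pull opposite ways; the across-period shift dominates (35 vs 5 kJ/mol).
Approximate values (kJ/mol): Sr 5, Pb 35.
So Sr has the lower electron affinity (Sr < Pb).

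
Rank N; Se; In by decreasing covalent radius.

In, Se, N

N is in period 2, group 15; Se is in period 4, group 16; In is in period 5, group 13.
Radius decreases left→right (rising Z_eff, same n) and increases top→bottom (higher n).
These span different periods and groups, so the two trends combine.
Se > N: period and group pull opposite ways; the down-group shift dominates (116 vs 71 pm).
In > Se: both effects reinforce here, so In is clearly the larger of the two.
For reference (pm): N 71, Se 116, In 142.
So from largest to smallest: In > Se > N.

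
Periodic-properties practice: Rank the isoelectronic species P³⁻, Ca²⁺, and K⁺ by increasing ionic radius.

Ca²⁺, K⁺, P³⁻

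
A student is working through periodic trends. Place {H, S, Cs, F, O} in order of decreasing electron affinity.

EA tends to increase across a period and decrease down a group, though the pattern is less regular than for IE or radius.
These span different periods and groups, so the two trends combine.
H > Cs: H sits above Cs in group 1, so the down-group effect alone puts H higher.
O > H: the two effects oppose for this pair; the across-period effect wins (141 vs 73 kJ/mol).
S > O: this pair runs against the simple trend — see the exception note.
F > S: both effects reinforce here, so F is clearly the higher of the two.
Note the exception: S has a higher electron affinity than O, contrary to the simple trend — the compact 2p subshell of O repels the added electron more than S's larger 3p does.
Tabulated electron affinity (kJ/mol): H 73, O 141, F 328, S 200, Cs 46.
So from highest to lowest: F > S > O > H > Cs.

F > S > O > H > Cs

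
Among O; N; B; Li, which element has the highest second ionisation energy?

Li

The second ionization energy removes an electron from the +1 ion. For each element: O⁺ still has 5 valence electrons; N⁺ still has 4 valence electrons; B⁺ still has 2 valence electrons; Li⁺ is the bare [He] core.
Core electrons are held far more tightly than valence electrons, so Li tops the IE_2 order.
Valence configurations: O⁺ [He]2s²2p³, N⁺ [He]2s²2p², B⁺ [He]2s².
The numbers (kJ/mol): O 3388, N 2856, B 2427, Li 7298.
Overall IE_2 order: B < N < O < Li.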